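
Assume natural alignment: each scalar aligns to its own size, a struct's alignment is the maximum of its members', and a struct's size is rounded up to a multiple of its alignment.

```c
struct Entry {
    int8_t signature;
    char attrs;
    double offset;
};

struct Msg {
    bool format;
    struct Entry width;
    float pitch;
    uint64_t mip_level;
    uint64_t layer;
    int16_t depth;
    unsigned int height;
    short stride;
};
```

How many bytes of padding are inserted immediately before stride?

Entry: signature at 0 (size 1, align 1) → ends 1; attrs at 1 (size 1, align 1) → ends 2; pad 6 to align 8 for offset; offset at 8 (size 8, align 8) → ends 16; total 16 bytes, alignment 8
format at 0 (size 1, align 1) → ends 1
pad 7 to align 8 for width
width at 8 (size 16, align 8) → ends 24
pitch at 24 (size 4, align 4) → ends 28
pad 4 to align 8 for mip_level
mip_level at 32 (size 8, align 8) → ends 40
layer at 40 (size 8, align 8) → ends 48
depth at 48 (size 2, align 2) → ends 50
pad 2 to align 4 for height
height at 52 (size 4, align 4) → ends 56
stride at 56 (size 2, align 2) → ends 58

0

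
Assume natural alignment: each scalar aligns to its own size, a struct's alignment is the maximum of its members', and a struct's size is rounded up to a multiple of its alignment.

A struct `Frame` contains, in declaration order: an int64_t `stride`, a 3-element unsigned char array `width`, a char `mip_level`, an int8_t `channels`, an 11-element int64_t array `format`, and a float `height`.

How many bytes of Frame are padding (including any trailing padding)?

stride at 0 (size 8, align 8) → ends 8
width at 8 (size 3, align 1) → ends 11
mip_level at 11 (size 1, align 1) → ends 12
channels at 12 (size 1, align 1) → ends 13
pad 3 to align 8 for format
format at 16 (size 88, align 8) → ends 104
height at 104 (size 4, align 4) → ends 108
tail pad 4 to reach multiple of 8
total 112 bytes, alignment 8
data bytes 105, size 112 → padding 7

7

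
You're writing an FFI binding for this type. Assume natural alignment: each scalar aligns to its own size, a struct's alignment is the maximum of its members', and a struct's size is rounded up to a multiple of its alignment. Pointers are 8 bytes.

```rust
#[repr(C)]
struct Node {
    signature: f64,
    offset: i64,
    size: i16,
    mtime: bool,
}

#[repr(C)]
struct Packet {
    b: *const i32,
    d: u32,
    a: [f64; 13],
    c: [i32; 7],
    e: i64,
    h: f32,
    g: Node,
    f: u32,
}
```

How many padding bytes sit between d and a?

4

Node: @0: signature [8B, align 8] → 8; @8: offset [8B, align 8] → 16; @16: size [2B, align 2] → 18; @18: mtime [1B, align 1] → 19; +5 tail pad (align 8); size 24, align 8
@0: b [8B, align 8] → 8
@8: d [4B, align 4] → 12
+4 pad (align 8)
@16: a [104B, align 8] → 120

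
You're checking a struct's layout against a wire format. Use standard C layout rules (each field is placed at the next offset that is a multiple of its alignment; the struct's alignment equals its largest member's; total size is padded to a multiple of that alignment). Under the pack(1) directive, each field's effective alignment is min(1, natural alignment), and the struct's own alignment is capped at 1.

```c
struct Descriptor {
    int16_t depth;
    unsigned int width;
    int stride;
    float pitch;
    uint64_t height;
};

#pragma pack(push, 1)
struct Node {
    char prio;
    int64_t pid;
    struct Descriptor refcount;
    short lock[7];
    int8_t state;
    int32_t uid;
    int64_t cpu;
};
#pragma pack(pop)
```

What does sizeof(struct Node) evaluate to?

Descriptor: @0: depth [2B, align 2] → 2; +2 pad (align 4); @4: width [4B, align 4] → 8; @8: stride [4B, align 4] → 12; @12: pitch [4B, align 4] → 16; @16: height [8B, align 8] → 24; size 24, align 8
@0: prio [1B, align 1] → 1
@1: pid [8B, align 1] → 9
@9: refcount [24B, align 1] → 33
@33: lock [14B, align 1] → 47
@47: state [1B, align 1] → 48
@48: uid [4B, align 1] → 52
@52: cpu [8B, align 1] → 60
size 60, align 1

60 bytes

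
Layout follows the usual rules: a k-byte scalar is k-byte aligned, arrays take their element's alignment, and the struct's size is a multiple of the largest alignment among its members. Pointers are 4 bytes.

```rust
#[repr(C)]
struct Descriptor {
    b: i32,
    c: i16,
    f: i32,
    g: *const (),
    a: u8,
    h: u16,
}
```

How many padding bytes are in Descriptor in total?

3

@0: b [4B, align 4] → 4
@4: c [2B, align 2] → 6
+2 pad (align 4)
@8: f [4B, align 4] → 12
@12: g [4B, align 4] → 16
@16: a [1B, align 1] → 17
+1 pad (align 2)
@18: h [2B, align 2] → 20
size 20, align 4
data bytes 17, size 20 → padding 3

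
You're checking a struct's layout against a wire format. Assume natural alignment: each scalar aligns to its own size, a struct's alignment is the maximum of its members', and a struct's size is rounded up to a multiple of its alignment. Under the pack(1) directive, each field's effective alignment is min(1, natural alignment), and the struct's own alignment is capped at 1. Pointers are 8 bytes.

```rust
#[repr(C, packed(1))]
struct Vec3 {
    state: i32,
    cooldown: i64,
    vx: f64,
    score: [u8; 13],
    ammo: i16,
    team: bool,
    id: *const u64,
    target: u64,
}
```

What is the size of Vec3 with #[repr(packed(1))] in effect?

52

state at 0 (size 4, align 1) → ends 4
cooldown at 4 (size 8, align 1) → ends 12
vx at 12 (size 8, align 1) → ends 20
score at 20 (size 13, align 1) → ends 33
ammo at 33 (size 2, align 1) → ends 35
team at 35 (size 1, align 1) → ends 36
id at 36 (size 8, align 1) → ends 44
target at 44 (size 8, align 1) → ends 52
total 52 bytes, alignment 1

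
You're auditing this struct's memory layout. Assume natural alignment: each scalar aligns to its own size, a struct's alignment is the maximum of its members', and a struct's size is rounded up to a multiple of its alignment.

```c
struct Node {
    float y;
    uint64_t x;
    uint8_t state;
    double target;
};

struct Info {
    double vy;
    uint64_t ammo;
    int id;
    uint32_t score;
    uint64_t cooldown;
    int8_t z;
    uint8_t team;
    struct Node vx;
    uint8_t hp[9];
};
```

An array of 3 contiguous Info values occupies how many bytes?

264

Node: @0: y [4B, align 4] → 4; +4 pad (align 8); @8: x [8B, align 8] → 16; @16: state [1B, align 1] → 17; +7 pad (align 8); @24: target [8B, align 8] → 32; size 32, align 8
@0: vy [8B, align 8] → 8
@8: ammo [8B, align 8] → 16
@16: id [4B, align 4] → 20
@20: score [4B, align 4] → 24
@24: cooldown [8B, align 8] → 32
@32: z [1B, align 1] → 33
@33: team [1B, align 1] → 34
+6 pad (align 8)
@40: vx [32B, align 8] → 72
@72: hp [9B, align 1] → 81
+7 tail pad (align 8)
size 88, align 8
array of 3: 3 × 88 = 264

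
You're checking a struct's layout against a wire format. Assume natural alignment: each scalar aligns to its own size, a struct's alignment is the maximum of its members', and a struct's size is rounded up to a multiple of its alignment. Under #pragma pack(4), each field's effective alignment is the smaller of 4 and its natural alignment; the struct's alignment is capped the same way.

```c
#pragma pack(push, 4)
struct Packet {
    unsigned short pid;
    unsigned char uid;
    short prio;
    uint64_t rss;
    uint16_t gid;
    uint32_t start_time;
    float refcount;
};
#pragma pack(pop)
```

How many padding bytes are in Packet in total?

5

0..2  pid  (2B, 2-aligned)
2..3  uid  (1B, 1-aligned)
3..4  -- padding (1B)
4..6  prio  (2B, 2-aligned)
6..8  -- padding (2B)
8..16  rss  (8B, 4-aligned)
16..18  gid  (2B, 2-aligned)
18..20  -- padding (2B)
20..24  start_time  (4B, 4-aligned)
24..28  refcount  (4B, 4-aligned)
sizeof = 28, alignof = 4
data bytes 23, size 28 → padding 5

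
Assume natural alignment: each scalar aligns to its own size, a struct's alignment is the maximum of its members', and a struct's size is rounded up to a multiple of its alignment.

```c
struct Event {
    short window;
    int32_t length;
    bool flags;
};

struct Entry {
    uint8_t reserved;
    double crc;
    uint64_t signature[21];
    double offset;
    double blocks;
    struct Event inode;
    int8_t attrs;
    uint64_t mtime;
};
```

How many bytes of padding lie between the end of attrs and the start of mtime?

3

Event: @0: window [2B, align 2] → 2; +2 pad (align 4); @4: length [4B, align 4] → 8; @8: flags [1B, align 1] → 9; +3 tail pad (align 4); size 12, align 4
@0: reserved [1B, align 1] → 1
+7 pad (align 8)
@8: crc [8B, align 8] → 16
@16: signature [168B, align 8] → 184
@184: offset [8B, align 8] → 192
@192: blocks [8B, align 8] → 200
@200: inode [12B, align 4] → 212
@212: attrs [1B, align 1] → 213
+3 pad (align 8)
@216: mtime [8B, align 8] → 224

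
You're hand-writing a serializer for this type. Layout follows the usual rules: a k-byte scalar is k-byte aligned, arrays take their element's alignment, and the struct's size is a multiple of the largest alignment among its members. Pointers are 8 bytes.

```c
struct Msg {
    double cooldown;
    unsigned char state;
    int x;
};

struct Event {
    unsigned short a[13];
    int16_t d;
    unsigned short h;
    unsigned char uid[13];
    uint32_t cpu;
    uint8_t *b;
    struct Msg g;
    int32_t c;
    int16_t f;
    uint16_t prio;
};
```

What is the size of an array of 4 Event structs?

320

Msg: cooldown at 0 (size 8, align 8) → ends 8; state at 8 (size 1, align 1) → ends 9; pad 3 to align 4 for x; x at 12 (size 4, align 4) → ends 16; total 16 bytes, alignment 8
a at 0 (size 26, align 2) → ends 26
d at 26 (size 2, align 2) → ends 28
h at 28 (size 2, align 2) → ends 30
uid at 30 (size 13, align 1) → ends 43
pad 1 to align 4 for cpu
cpu at 44 (size 4, align 4) → ends 48
b at 48 (size 8, align 8) → ends 56
g at 56 (size 16, align 8) → ends 72
c at 72 (size 4, align 4) → ends 76
f at 76 (size 2, align 2) → ends 78
prio at 78 (size 2, align 2) → ends 80
total 80 bytes, alignment 8
array of 4: 4 × 80 = 320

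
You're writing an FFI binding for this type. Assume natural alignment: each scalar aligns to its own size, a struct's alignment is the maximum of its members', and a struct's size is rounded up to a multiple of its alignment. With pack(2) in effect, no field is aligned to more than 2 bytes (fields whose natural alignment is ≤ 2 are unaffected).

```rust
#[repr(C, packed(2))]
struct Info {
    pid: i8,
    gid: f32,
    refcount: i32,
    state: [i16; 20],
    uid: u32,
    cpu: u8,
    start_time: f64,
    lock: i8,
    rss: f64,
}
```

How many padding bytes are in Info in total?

pid at 0 (size 1, align 1) → ends 1
pad 1 to align 2 for gid
gid at 2 (size 4, align 2) → ends 6
refcount at 6 (size 4, align 2) → ends 10
state at 10 (size 40, align 2) → ends 50
uid at 50 (size 4, align 2) → ends 54
cpu at 54 (size 1, align 1) → ends 55
pad 1 to align 2 for start_time
start_time at 56 (size 8, align 2) → ends 64
lock at 64 (size 1, align 1) → ends 65
pad 1 to align 2 for rss
rss at 66 (size 8, align 2) → ends 74
total 74 bytes, alignment 2
data bytes 71, size 74 → padding 3

3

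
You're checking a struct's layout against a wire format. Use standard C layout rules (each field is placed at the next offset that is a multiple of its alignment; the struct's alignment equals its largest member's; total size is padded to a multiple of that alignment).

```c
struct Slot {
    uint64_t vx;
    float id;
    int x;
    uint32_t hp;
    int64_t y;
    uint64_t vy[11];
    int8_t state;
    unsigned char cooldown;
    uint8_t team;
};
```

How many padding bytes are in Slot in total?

0..8  vx  (8B, 8-aligned)
8..12  id  (4B, 4-aligned)
12..16  x  (4B, 4-aligned)
16..20  hp  (4B, 4-aligned)
20..24  -- padding (4B)
24..32  y  (8B, 8-aligned)
32..120  vy  (88B, 8-aligned)
120..121  state  (1B, 1-aligned)
121..122  cooldown  (1B, 1-aligned)
122..123  team  (1B, 1-aligned)
123..128  -- tail padding (5B)
sizeof = 128, alignof = 8
data bytes 119, size 128 → padding 9

9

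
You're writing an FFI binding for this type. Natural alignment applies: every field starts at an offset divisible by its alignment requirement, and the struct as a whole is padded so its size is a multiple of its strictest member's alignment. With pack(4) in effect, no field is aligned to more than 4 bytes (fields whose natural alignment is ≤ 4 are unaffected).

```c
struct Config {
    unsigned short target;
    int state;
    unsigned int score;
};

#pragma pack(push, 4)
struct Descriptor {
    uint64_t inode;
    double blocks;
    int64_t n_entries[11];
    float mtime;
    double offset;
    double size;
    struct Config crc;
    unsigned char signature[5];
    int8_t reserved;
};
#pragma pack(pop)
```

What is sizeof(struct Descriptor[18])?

Config: 0..2  target  (2B, 2-aligned); 2..4  -- padding (2B); 4..8  state  (4B, 4-aligned); 8..12  score  (4B, 4-aligned); sizeof = 12, alignof = 4
0..8  inode  (8B, 4-aligned)
8..16  blocks  (8B, 4-aligned)
16..104  n_entries  (88B, 4-aligned)
104..108  mtime  (4B, 4-aligned)
108..116  offset  (8B, 4-aligned)
116..124  size  (8B, 4-aligned)
124..136  crc  (12B, 4-aligned)
136..141  signature  (5B, 1-aligned)
141..142  reserved  (1B, 1-aligned)
142..144  -- tail padding (2B)
sizeof = 144, alignof = 4
array of 18: 18 × 144 = 2592

2592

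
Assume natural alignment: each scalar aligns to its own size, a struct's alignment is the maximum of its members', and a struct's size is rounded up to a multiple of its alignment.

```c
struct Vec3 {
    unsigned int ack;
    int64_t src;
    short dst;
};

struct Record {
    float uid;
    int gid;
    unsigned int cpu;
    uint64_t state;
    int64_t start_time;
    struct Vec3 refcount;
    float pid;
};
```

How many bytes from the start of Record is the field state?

Vec3: ack at 0 (size 4, align 4) → ends 4; pad 4 to align 8 for src; src at 8 (size 8, align 8) → ends 16; dst at 16 (size 2, align 2) → ends 18; tail pad 6 to reach multiple of 8; total 24 bytes, alignment 8
uid at 0 (size 4, align 4) → ends 4
gid at 4 (size 4, align 4) → ends 8
cpu at 8 (size 4, align 4) → ends 12
pad 4 to align 8 for state
state at 16 (size 8, align 8) → ends 24

16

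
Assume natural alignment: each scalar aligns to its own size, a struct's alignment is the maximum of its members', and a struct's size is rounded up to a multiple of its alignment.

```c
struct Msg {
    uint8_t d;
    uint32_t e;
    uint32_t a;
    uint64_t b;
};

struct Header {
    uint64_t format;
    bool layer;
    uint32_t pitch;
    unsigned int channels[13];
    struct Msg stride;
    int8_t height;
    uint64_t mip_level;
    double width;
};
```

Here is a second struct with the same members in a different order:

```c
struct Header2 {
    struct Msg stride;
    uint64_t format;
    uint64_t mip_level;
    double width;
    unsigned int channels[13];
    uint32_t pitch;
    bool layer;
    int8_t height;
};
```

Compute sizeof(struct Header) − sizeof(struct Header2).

8

Msg: 0..1  d  (1B, 1-aligned); 1..4  -- padding (3B); 4..8  e  (4B, 4-aligned); 8..12  a  (4B, 4-aligned); 12..16  -- padding (4B); 16..24  b  (8B, 8-aligned); sizeof = 24, alignof = 8
0..8  format  (8B, 8-aligned)
8..9  layer  (1B, 1-aligned)
9..12  -- padding (3B)
12..16  pitch  (4B, 4-aligned)
16..68  channels  (52B, 4-aligned)
68..72  -- padding (4B)
72..96  stride  (24B, 8-aligned)
96..97  height  (1B, 1-aligned)
97..104  -- padding (7B)
104..112  mip_level  (8B, 8-aligned)
112..120  width  (8B, 8-aligned)
sizeof = 120, alignof = 8
— Header2 —
0..24  stride  (24B, 8-aligned)
24..32  format  (8B, 8-aligned)
32..40  mip_level  (8B, 8-aligned)
40..48  width  (8B, 8-aligned)
48..100  channels  (52B, 4-aligned)
100..104  pitch  (4B, 4-aligned)
104..105  layer  (1B, 1-aligned)
105..106  height  (1B, 1-aligned)
106..112  -- tail padding (6B)
sizeof = 112, alignof = 8
120 − 112 = 8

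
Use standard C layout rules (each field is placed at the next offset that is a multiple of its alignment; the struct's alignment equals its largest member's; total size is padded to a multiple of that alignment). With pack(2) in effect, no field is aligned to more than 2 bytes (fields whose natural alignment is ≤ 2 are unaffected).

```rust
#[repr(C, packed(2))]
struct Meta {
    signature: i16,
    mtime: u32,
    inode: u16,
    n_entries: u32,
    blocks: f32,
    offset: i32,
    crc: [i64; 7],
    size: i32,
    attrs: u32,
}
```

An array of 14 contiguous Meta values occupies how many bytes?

@0: signature [2B, align 2] → 2
@2: mtime [4B, align 2] → 6
@6: inode [2B, align 2] → 8
@8: n_entries [4B, align 2] → 12
@12: blocks [4B, align 2] → 16
@16: offset [4B, align 2] → 20
@20: crc [56B, align 2] → 76
@76: size [4B, align 2] → 80
@80: attrs [4B, align 2] → 84
size 84, align 2
array of 14: 14 × 84 = 1176

1176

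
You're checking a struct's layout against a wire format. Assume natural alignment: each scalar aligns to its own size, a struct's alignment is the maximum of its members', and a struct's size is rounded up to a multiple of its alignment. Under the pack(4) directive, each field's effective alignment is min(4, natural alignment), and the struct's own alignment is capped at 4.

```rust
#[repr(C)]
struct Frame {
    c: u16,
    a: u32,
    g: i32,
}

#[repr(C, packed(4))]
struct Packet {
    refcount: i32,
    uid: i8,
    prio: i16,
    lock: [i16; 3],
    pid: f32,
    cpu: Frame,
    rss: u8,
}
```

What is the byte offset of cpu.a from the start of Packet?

24

Frame: 0..2  c  (2B, 2-aligned); 2..4  -- padding (2B); 4..8  a  (4B, 4-aligned); 8..12  g  (4B, 4-aligned); sizeof = 12, alignof = 4
0..4  refcount  (4B, 4-aligned)
4..5  uid  (1B, 1-aligned)
5..6  -- padding (1B)
6..8  prio  (2B, 2-aligned)
8..14  lock  (6B, 2-aligned)
14..16  -- padding (2B)
16..20  pid  (4B, 4-aligned)
20..32  cpu  (12B, 4-aligned)
within Frame: a at 4
20 + 4 = 24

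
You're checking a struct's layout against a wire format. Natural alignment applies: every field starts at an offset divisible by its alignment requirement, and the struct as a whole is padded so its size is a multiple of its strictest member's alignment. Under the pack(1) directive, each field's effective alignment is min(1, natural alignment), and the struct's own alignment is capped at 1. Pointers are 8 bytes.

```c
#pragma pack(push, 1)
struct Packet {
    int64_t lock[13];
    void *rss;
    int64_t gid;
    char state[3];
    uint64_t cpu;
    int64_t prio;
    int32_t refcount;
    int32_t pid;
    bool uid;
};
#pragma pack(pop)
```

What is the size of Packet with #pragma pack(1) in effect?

@0: lock [104B, align 1] → 104
@104: rss [8B, align 1] → 112
@112: gid [8B, align 1] → 120
@120: state [3B, align 1] → 123
@123: cpu [8B, align 1] → 131
@131: prio [8B, align 1] → 139
@139: refcount [4B, align 1] → 143
@143: pid [4B, align 1] → 147
@147: uid [1B, align 1] → 148
size 148, align 1

148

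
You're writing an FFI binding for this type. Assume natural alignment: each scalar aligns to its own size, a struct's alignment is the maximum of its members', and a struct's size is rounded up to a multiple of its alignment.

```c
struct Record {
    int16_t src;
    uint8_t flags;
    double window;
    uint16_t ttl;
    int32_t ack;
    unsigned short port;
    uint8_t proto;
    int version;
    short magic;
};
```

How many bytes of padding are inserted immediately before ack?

@0: src [2B, align 2] → 2
@2: flags [1B, align 1] → 3
+5 pad (align 8)
@8: window [8B, align 8] → 16
@16: ttl [2B, align 2] → 18
+2 pad (align 4)
@20: ack [4B, align 4] → 24

2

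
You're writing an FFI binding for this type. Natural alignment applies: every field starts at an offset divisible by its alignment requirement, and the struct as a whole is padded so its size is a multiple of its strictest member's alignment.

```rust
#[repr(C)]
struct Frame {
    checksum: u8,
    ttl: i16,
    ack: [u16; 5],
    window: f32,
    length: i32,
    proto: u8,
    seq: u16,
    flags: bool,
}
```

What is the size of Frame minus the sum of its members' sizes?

7

checksum at 0 (size 1, align 1) → ends 1
pad 1 to align 2 for ttl
ttl at 2 (size 2, align 2) → ends 4
ack at 4 (size 10, align 2) → ends 14
pad 2 to align 4 for window
window at 16 (size 4, align 4) → ends 20
length at 20 (size 4, align 4) → ends 24
proto at 24 (size 1, align 1) → ends 25
pad 1 to align 2 for seq
seq at 26 (size 2, align 2) → ends 28
flags at 28 (size 1, align 1) → ends 29
tail pad 3 to reach multiple of 4
total 32 bytes, alignment 4
data bytes 25, size 32 → padding 7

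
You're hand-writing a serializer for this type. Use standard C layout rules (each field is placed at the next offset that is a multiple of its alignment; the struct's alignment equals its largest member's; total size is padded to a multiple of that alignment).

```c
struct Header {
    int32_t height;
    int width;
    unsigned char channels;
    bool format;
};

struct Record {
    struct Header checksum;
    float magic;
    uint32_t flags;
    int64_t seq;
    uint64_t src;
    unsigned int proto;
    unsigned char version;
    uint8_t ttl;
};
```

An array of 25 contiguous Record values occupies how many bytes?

Header: 0..4  height  (4B, 4-aligned); 4..8  width  (4B, 4-aligned); 8..9  channels  (1B, 1-aligned); 9..10  format  (1B, 1-aligned); 10..12  -- tail padding (2B); sizeof = 12, alignof = 4
0..12  checksum  (12B, 4-aligned)
12..16  magic  (4B, 4-aligned)
16..20  flags  (4B, 4-aligned)
20..24  -- padding (4B)
24..32  seq  (8B, 8-aligned)
32..40  src  (8B, 8-aligned)
40..44  proto  (4B, 4-aligned)
44..45  version  (1B, 1-aligned)
45..46  ttl  (1B, 1-aligned)
46..48  -- tail padding (2B)
sizeof = 48, alignof = 8
array of 25: 25 × 48 = 1200

1200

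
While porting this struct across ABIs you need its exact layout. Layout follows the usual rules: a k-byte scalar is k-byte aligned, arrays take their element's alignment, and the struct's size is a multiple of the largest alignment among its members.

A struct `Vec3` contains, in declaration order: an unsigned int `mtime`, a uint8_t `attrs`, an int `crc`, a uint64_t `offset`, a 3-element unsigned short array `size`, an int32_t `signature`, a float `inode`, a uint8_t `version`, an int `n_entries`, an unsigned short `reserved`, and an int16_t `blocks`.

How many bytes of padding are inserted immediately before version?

mtime at 0 (size 4, align 4) → ends 4
attrs at 4 (size 1, align 1) → ends 5
pad 3 to align 4 for crc
crc at 8 (size 4, align 4) → ends 12
pad 4 to align 8 for offset
offset at 16 (size 8, align 8) → ends 24
size at 24 (size 6, align 2) → ends 30
pad 2 to align 4 for signature
signature at 32 (size 4, align 4) → ends 36
inode at 36 (size 4, align 4) → ends 40
version at 40 (size 1, align 1) → ends 41

0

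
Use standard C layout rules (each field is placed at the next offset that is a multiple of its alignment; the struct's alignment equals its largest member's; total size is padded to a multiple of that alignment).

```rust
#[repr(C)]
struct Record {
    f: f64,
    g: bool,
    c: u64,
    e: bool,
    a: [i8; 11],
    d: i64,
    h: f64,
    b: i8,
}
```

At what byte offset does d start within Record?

40

0..8  f  (8B, 8-aligned)
8..9  g  (1B, 1-aligned)
9..16  -- padding (7B)
16..24  c  (8B, 8-aligned)
24..25  e  (1B, 1-aligned)
25..36  a  (11B, 1-aligned)
36..40  -- padding (4B)
40..48  d  (8B, 8-aligned)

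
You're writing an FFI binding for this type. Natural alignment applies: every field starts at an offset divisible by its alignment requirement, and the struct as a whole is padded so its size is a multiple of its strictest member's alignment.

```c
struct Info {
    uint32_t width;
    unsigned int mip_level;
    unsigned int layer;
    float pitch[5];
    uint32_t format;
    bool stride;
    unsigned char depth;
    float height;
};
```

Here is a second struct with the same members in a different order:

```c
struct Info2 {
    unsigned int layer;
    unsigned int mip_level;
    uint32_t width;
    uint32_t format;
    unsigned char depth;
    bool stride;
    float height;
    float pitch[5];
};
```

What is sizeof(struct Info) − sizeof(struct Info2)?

0..4  width  (4B, 4-aligned)
4..8  mip_level  (4B, 4-aligned)
8..12  layer  (4B, 4-aligned)
12..32  pitch  (20B, 4-aligned)
32..36  format  (4B, 4-aligned)
36..37  stride  (1B, 1-aligned)
37..38  depth  (1B, 1-aligned)
38..40  -- padding (2B)
40..44  height  (4B, 4-aligned)
sizeof = 44, alignof = 4
— Info2 —
0..4  layer  (4B, 4-aligned)
4..8  mip_level  (4B, 4-aligned)
8..12  width  (4B, 4-aligned)
12..16  format  (4B, 4-aligned)
16..17  depth  (1B, 1-aligned)
17..18  stride  (1B, 1-aligned)
18..20  -- padding (2B)
20..24  height  (4B, 4-aligned)
24..44  pitch  (20B, 4-aligned)
sizeof = 44, alignof = 4
44 − 44 = 0

0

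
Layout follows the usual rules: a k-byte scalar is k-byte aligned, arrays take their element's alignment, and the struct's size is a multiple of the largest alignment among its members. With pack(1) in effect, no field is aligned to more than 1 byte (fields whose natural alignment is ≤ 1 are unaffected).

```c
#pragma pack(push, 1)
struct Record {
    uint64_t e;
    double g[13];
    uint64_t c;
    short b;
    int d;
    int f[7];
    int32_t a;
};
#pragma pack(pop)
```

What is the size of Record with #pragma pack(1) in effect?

158

@0: e [8B, align 1] → 8
@8: g [104B, align 1] → 112
@112: c [8B, align 1] → 120
@120: b [2B, align 1] → 122
@122: d [4B, align 1] → 126
@126: f [28B, align 1] → 154
@154: a [4B, align 1] → 158
size 158, align 1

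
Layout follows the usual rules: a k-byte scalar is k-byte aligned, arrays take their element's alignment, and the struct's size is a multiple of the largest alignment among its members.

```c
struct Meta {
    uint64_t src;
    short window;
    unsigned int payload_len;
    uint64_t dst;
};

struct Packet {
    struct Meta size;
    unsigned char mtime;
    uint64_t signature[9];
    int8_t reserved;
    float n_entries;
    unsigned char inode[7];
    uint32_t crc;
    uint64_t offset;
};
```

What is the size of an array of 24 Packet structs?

Meta: src at 0 (size 8, align 8) → ends 8; window at 8 (size 2, align 2) → ends 10; pad 2 to align 4 for payload_len; payload_len at 12 (size 4, align 4) → ends 16; dst at 16 (size 8, align 8) → ends 24; total 24 bytes, alignment 8
size at 0 (size 24, align 8) → ends 24
mtime at 24 (size 1, align 1) → ends 25
pad 7 to align 8 for signature
signature at 32 (size 72, align 8) → ends 104
reserved at 104 (size 1, align 1) → ends 105
pad 3 to align 4 for n_entries
n_entries at 108 (size 4, align 4) → ends 112
inode at 112 (size 7, align 1) → ends 119
pad 1 to align 4 for crc
crc at 120 (size 4, align 4) → ends 124
pad 4 to align 8 for offset
offset at 128 (size 8, align 8) → ends 136
total 136 bytes, alignment 8
array of 24: 24 × 136 = 3264

3264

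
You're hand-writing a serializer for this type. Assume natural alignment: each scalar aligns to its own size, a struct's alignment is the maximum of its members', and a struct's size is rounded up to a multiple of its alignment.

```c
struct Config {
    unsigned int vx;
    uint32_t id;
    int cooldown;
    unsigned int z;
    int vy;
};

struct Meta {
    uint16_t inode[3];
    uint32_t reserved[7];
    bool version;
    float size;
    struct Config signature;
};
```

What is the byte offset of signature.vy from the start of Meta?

Config: vx at 0 (size 4, align 4) → ends 4; id at 4 (size 4, align 4) → ends 8; cooldown at 8 (size 4, align 4) → ends 12; z at 12 (size 4, align 4) → ends 16; vy at 16 (size 4, align 4) → ends 20; total 20 bytes, alignment 4
inode at 0 (size 6, align 2) → ends 6
pad 2 to align 4 for reserved
reserved at 8 (size 28, align 4) → ends 36
version at 36 (size 1, align 1) → ends 37
pad 3 to align 4 for size
size at 40 (size 4, align 4) → ends 44
signature at 44 (size 20, align 4) → ends 64
within Config: vy at 16
44 + 16 = 60

60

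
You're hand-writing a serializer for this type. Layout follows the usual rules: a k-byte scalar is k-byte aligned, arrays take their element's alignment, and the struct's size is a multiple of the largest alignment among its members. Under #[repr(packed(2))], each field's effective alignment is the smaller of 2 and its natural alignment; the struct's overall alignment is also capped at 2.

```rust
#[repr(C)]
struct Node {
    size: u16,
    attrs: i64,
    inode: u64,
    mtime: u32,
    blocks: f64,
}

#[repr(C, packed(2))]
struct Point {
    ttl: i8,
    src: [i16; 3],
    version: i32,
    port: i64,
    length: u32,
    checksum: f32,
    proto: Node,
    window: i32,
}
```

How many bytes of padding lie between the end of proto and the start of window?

Node: 0..2  size  (2B, 2-aligned); 2..8  -- padding (6B); 8..16  attrs  (8B, 8-aligned); 16..24  inode  (8B, 8-aligned); 24..28  mtime  (4B, 4-aligned); 28..32  -- padding (4B); 32..40  blocks  (8B, 8-aligned); sizeof = 40, alignof = 8
0..1  ttl  (1B, 1-aligned)
1..2  -- padding (1B)
2..8  src  (6B, 2-aligned)
8..12  version  (4B, 2-aligned)
12..20  port  (8B, 2-aligned)
20..24  length  (4B, 2-aligned)
24..28  checksum  (4B, 2-aligned)
28..68  proto  (40B, 2-aligned)
68..72  window  (4B, 2-aligned)

0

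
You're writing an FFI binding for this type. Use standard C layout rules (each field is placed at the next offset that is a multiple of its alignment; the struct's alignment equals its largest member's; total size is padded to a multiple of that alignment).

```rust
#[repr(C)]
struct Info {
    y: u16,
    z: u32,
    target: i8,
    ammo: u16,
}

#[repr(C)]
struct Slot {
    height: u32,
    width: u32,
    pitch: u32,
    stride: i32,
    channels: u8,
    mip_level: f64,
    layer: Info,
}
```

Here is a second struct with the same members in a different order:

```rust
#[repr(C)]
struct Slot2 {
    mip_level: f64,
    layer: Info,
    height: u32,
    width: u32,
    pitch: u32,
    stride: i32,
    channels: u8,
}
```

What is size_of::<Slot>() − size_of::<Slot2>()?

8

Info: @0: y [2B, align 2] → 2; +2 pad (align 4); @4: z [4B, align 4] → 8; @8: target [1B, align 1] → 9; +1 pad (align 2); @10: ammo [2B, align 2] → 12; size 12, align 4
@0: height [4B, align 4] → 4
@4: width [4B, align 4] → 8
@8: pitch [4B, align 4] → 12
@12: stride [4B, align 4] → 16
@16: channels [1B, align 1] → 17
+7 pad (align 8)
@24: mip_level [8B, align 8] → 32
@32: layer [12B, align 4] → 44
+4 tail pad (align 8)
size 48, align 8
— Slot2 —
@0: mip_level [8B, align 8] → 8
@8: layer [12B, align 4] → 20
@20: height [4B, align 4] → 24
@24: width [4B, align 4] → 28
@28: pitch [4B, align 4] → 32
@32: stride [4B, align 4] → 36
@36: channels [1B, align 1] → 37
+3 tail pad (align 8)
size 40, align 8
48 − 40 = 8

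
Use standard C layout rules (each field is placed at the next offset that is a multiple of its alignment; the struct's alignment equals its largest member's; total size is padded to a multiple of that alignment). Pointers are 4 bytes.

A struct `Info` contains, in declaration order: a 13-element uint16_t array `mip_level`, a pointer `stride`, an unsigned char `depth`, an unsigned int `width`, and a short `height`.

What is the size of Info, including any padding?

mip_level at 0 (size 26, align 2) → ends 26
pad 2 to align 4 for stride
stride at 28 (size 4, align 4) → ends 32
depth at 32 (size 1, align 1) → ends 33
pad 3 to align 4 for width
width at 36 (size 4, align 4) → ends 40
height at 40 (size 2, align 2) → ends 42
tail pad 2 to reach multiple of 4
total 44 bytes, alignment 4

44 bytes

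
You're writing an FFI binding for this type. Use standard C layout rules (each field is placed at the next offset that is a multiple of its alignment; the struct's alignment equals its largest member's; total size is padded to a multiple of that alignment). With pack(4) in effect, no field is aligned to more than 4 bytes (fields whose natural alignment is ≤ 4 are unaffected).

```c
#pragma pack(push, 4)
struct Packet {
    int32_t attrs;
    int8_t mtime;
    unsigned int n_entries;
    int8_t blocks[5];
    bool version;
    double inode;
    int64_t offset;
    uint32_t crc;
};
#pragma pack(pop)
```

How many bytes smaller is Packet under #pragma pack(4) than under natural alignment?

8

natural layout:
  0..4  attrs  (4B, 4-aligned)
  4..5  mtime  (1B, 1-aligned)
  5..8  -- padding (3B)
  8..12  n_entries  (4B, 4-aligned)
  12..17  blocks  (5B, 1-aligned)
  17..18  version  (1B, 1-aligned)
  18..24  -- padding (6B)
  24..32  inode  (8B, 8-aligned)
  32..40  offset  (8B, 8-aligned)
  40..44  crc  (4B, 4-aligned)
  44..48  -- tail padding (4B)
  sizeof = 48, alignof = 8
packed(4) layout:
  0..4  attrs  (4B, 4-aligned)
  4..5  mtime  (1B, 1-aligned)
  5..8  -- padding (3B)
  8..12  n_entries  (4B, 4-aligned)
  12..17  blocks  (5B, 1-aligned)
  17..18  version  (1B, 1-aligned)
  18..20  -- padding (2B)
  20..28  inode  (8B, 4-aligned)
  28..36  offset  (8B, 4-aligned)
  36..40  crc  (4B, 4-aligned)
  sizeof = 40, alignof = 4
48 − 40 = 8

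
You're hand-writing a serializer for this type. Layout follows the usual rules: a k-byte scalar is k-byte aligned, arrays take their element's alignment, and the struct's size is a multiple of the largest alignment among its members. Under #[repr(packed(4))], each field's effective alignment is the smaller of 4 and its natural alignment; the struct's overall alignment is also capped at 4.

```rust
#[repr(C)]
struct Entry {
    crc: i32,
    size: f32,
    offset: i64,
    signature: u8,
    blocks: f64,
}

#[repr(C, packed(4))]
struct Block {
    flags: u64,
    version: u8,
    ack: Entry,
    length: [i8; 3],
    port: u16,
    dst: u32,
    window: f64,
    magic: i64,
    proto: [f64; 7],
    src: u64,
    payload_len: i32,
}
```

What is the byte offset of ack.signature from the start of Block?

28

Entry: crc at 0 (size 4, align 4) → ends 4; size at 4 (size 4, align 4) → ends 8; offset at 8 (size 8, align 8) → ends 16; signature at 16 (size 1, align 1) → ends 17; pad 7 to align 8 for blocks; blocks at 24 (size 8, align 8) → ends 32; total 32 bytes, alignment 8
flags at 0 (size 8, align 4) → ends 8
version at 8 (size 1, align 1) → ends 9
pad 3 to align 4 for ack
ack at 12 (size 32, align 4) → ends 44
within Entry: signature at 16
12 + 16 = 28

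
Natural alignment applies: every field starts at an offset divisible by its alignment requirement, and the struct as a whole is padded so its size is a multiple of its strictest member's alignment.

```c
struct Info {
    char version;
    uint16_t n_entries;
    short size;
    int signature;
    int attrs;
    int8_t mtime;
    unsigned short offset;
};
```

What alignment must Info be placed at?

4

member alignments: version=1, n_entries=2, size=2, signature=4, attrs=4, mtime=1, offset=2
max = 4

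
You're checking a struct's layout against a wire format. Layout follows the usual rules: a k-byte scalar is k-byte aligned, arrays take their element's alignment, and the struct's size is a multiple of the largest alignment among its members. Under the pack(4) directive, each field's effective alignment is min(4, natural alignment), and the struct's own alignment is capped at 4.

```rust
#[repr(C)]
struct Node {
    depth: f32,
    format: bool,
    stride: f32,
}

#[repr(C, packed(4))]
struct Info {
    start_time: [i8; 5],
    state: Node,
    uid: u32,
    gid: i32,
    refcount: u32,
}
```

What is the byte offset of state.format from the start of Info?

12

Node: @0: depth [4B, align 4] → 4; @4: format [1B, align 1] → 5; +3 pad (align 4); @8: stride [4B, align 4] → 12; size 12, align 4
@0: start_time [5B, align 1] → 5
+3 pad (align 4)
@8: state [12B, align 4] → 20
within Node: format at 4
8 + 4 = 12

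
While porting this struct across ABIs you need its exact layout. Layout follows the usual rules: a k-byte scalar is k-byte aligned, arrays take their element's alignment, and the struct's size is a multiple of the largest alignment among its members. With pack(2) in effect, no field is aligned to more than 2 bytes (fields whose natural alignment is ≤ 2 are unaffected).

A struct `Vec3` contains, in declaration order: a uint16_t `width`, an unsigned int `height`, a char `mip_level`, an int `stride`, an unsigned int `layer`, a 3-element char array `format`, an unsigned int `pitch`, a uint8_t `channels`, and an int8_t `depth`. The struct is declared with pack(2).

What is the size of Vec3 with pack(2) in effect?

26

@0: width [2B, align 2] → 2
@2: height [4B, align 2] → 6
@6: mip_level [1B, align 1] → 7
+1 pad (align 2)
@8: stride [4B, align 2] → 12
@12: layer [4B, align 2] → 16
@16: format [3B, align 1] → 19
+1 pad (align 2)
@20: pitch [4B, align 2] → 24
@24: channels [1B, align 1] → 25
@25: depth [1B, align 1] → 26
size 26, align 2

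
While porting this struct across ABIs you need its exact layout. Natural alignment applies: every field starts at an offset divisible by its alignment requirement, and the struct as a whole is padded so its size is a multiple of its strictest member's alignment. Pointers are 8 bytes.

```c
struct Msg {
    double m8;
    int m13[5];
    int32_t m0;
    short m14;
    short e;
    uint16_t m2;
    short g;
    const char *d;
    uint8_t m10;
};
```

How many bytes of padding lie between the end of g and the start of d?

0

m8 at 0 (size 8, align 8) → ends 8
m13 at 8 (size 20, align 4) → ends 28
m0 at 28 (size 4, align 4) → ends 32
m14 at 32 (size 2, align 2) → ends 34
e at 34 (size 2, align 2) → ends 36
m2 at 36 (size 2, align 2) → ends 38
g at 38 (size 2, align 2) → ends 40
d at 40 (size 8, align 8) → ends 48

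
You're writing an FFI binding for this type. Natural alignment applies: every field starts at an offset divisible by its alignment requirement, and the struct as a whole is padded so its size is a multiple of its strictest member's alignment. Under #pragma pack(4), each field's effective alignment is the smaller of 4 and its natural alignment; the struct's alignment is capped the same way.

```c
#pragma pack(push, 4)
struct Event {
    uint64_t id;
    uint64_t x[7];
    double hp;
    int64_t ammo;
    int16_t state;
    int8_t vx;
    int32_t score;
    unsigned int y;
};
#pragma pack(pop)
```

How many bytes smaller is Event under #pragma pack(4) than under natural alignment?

natural layout:
  id at 0 (size 8, align 8) → ends 8
  x at 8 (size 56, align 8) → ends 64
  hp at 64 (size 8, align 8) → ends 72
  ammo at 72 (size 8, align 8) → ends 80
  state at 80 (size 2, align 2) → ends 82
  vx at 82 (size 1, align 1) → ends 83
  pad 1 to align 4 for score
  score at 84 (size 4, align 4) → ends 88
  y at 88 (size 4, align 4) → ends 92
  tail pad 4 to reach multiple of 8
  total 96 bytes, alignment 8
packed(4) layout:
  id at 0 (size 8, align 4) → ends 8
  x at 8 (size 56, align 4) → ends 64
  hp at 64 (size 8, align 4) → ends 72
  ammo at 72 (size 8, align 4) → ends 80
  state at 80 (size 2, align 2) → ends 82
  vx at 82 (size 1, align 1) → ends 83
  pad 1 to align 4 for score
  score at 84 (size 4, align 4) → ends 88
  y at 88 (size 4, align 4) → ends 92
  total 92 bytes, alignment 4
96 − 92 = 4

4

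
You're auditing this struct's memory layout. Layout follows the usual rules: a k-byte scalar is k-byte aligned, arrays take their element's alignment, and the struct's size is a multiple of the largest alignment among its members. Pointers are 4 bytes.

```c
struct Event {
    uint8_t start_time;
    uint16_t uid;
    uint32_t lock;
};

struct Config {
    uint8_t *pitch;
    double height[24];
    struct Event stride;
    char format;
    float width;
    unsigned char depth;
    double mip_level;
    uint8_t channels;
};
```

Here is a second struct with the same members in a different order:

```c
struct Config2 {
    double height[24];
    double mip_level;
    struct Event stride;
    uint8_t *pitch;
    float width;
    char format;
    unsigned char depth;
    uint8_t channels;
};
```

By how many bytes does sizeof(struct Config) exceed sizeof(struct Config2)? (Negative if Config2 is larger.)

16

Event: start_time at 0 (size 1, align 1) → ends 1; pad 1 to align 2 for uid; uid at 2 (size 2, align 2) → ends 4; lock at 4 (size 4, align 4) → ends 8; total 8 bytes, alignment 4
pitch at 0 (size 4, align 4) → ends 4
pad 4 to align 8 for height
height at 8 (size 192, align 8) → ends 200
stride at 200 (size 8, align 4) → ends 208
format at 208 (size 1, align 1) → ends 209
pad 3 to align 4 for width
width at 212 (size 4, align 4) → ends 216
depth at 216 (size 1, align 1) → ends 217
pad 7 to align 8 for mip_level
mip_level at 224 (size 8, align 8) → ends 232
channels at 232 (size 1, align 1) → ends 233
tail pad 7 to reach multiple of 8
total 240 bytes, alignment 8
— Config2 —
height at 0 (size 192, align 8) → ends 192
mip_level at 192 (size 8, align 8) → ends 200
stride at 200 (size 8, align 4) → ends 208
pitch at 208 (size 4, align 4) → ends 212
width at 212 (size 4, align 4) → ends 216
format at 216 (size 1, align 1) → ends 217
depth at 217 (size 1, align 1) → ends 218
channels at 218 (size 1, align 1) → ends 219
tail pad 5 to reach multiple of 8
total 224 bytes, alignment 8
240 − 224 = 16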